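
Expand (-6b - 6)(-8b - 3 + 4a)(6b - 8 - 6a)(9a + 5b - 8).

(-6b - 6)(-8b - 3 + 4a)(6b - 8 - 6a)(9a + 5b - 8)
= (48b² + 18b - 24ab + 48b + 18 - 24a)(6b - 8 - 6a)(9a + 5b - 8)    [distributive law]
= (48b² + 66b - 24ab + 18 - 24a)(6b - 8 - 6a)(9a + 5b - 8)    [combine like terms]
= (288b³ - 384b² - 288ab² + 396b² - 528b - 396ab - 144ab² + 192ab + 144a²b + 108b - 144 - 108a - 144ab + 192a + 144a²)(9a + 5b - 8)    [distributive law]
= (288b³ + 12b² - 432ab² - 420b - 348ab + 144a²b - 144 + 84a + 144a²)(9a + 5b - 8)    [combine like terms]
= 2592ab³ + 1440b⁴ - 2304b³ + 108ab² + 60b³ - 96b² - 3888a²b² - 2160ab³ + 3456ab² - 3780ab - 2100b² + 3360b - 3132a²b - 1740ab² + 2784ab + 1296a³b + 720a²b² - 1152a²b - 1296a - 720b + 1152 + 756a² + 420ab - 672a + 1296a³ + 720a²b - 1152a²    [distributive law]
= 432ab³ + 1440b⁴ - 2244b³ + 1824ab² - 2196b² - 3168a²b² - 576ab + 2640b - 3564a²b + 1296a³b - 1968a + 1152 - 396a² + 1296a³    [combine like terms]

432ab³ + 1440b⁴ - 2244b³ + 1824ab² - 2196b² - 3168a²b² - 576ab + 2640b - 3564a²b + 1296a³b - 1968a + 1152 - 396a² + 1296a³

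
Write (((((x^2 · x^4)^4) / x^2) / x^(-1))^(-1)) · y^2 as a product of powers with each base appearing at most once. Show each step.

x^(-23)y^2

(((((x^2 · x^4)^4) / x^2) / x^(-1))^(-1)) · y^2
= (((((x^2 · x^4)^4) / x^2)^(-1)) / ((x^(-1))^(-1))) · y^2    [power of a quotient]
= (((((x^2 · x^4)^4)^(-1)) / ((x^2)^(-1))) / ((x^(-1))^(-1))) · y^2    [power of a quotient]
= ((((x^2 · x^4)^(-4)) / ((x^2)^(-1))) / ((x^(-1))^(-1))) · y^2    [power of a power]
= (((((x^2)^(-4)) · ((x^4)^(-4))) / ((x^2)^(-1))) / ((x^(-1))^(-1))) · y^2    [power of a product]
= (((x^(-8) · ((x^4)^(-4))) / ((x^2)^(-1))) / ((x^(-1))^(-1))) · y^2    [power of a power]
= (((x^(-8) · x^(-16)) / ((x^2)^(-1))) / ((x^(-1))^(-1))) · y^2    [power of a power]
= ((x^(-24) / ((x^2)^(-1))) / ((x^(-1))^(-1))) · y^2    [product of powers]
= ((x^(-24) / x^(-2)) / ((x^(-1))^(-1))) · y^2    [power of a power]
= (x^(-22) / ((x^(-1))^(-1))) · y^2    [quotient of powers]
= (x^(-22) / x) · y^2    [power of a power]
= x^(-23) · y^2    [quotient of powers]
= x^(-23)y^2    [rearrange]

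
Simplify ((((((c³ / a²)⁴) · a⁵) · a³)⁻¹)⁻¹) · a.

ac¹²

((((((c³ / a²)⁴) · a⁵) · a³)⁻¹)⁻¹) · a
= (((((c³ / a²)⁴) · a⁵) · a³)¹) · a    [power of a power]
= (((((c³ / a²)⁴) · a⁵)¹) · ((a³)¹)) · a    [power of a product]
= (((((c³ / a²)⁴)¹) · ((a⁵)¹)) · ((a³)¹)) · a    [power of a product]
= ((((c³ / a²)⁴) · ((a⁵)¹)) · ((a³)¹)) · a    [power of a power]
= (((((c³)⁴) / ((a²)⁴)) · ((a⁵)¹)) · ((a³)¹)) · a    [power of a quotient]
= (((c¹² / ((a²)⁴)) · ((a⁵)¹)) · ((a³)¹)) · a    [power of a power]
= (((c¹² / a⁸) · ((a⁵)¹)) · ((a³)¹)) · a    [power of a power]
= (((c¹² / a⁸) · a⁵) · ((a³)¹)) · a    [power of a power]
= (((c¹² / a⁸) · a⁵) · a³) · a    [power of a power]
= ac¹²    [quotient of powers; product of powers]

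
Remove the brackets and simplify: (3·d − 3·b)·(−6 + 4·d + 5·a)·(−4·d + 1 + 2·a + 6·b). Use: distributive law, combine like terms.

84·d^2 − 18·d − 21·a·d − 192·b·d − 48·d^3 − 36·a·d^2 + 120·b·d^2 + 30·a^2·d + 126·a·b·d + 18·b + 21·a·b + 108·b^2 − 72·b^2·d − 30·a^2·b − 90·a·b^2

(3·d − 3·b)·(−6 + 4·d + 5·a)·(−4·d + 1 + 2·a + 6·b)
= (−18·d + 12·d^2 + 15·a·d + 18·b − 12·b·d − 15·a·b)·(−4·d + 1 + 2·a + 6·b)    [distributive law]
= 72·d^2 − 18·d − 36·a·d − 108·b·d − 48·d^3 + 12·d^2 + 24·a·d^2 + 72·b·d^2 − 60·a·d^2 + 15·a·d + 30·a^2·d + 90·a·b·d − 72·b·d + 18·b + 36·a·b + 108·b^2 + 48·b·d^2 − 12·b·d − 24·a·b·d − 72·b^2·d + 60·a·b·d − 15·a·b − 30·a^2·b − 90·a·b^2    [distributive law]
= 84·d^2 − 18·d − 21·a·d − 192·b·d − 48·d^3 − 36·a·d^2 + 120·b·d^2 + 30·a^2·d + 126·a·b·d + 18·b + 21·a·b + 108·b^2 − 72·b^2·d − 30·a^2·b − 90·a·b^2    [combine like terms]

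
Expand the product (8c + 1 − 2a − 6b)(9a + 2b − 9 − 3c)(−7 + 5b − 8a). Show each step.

54ac + 118abc − 624a^2c − 613bc + 170b^2c + 525c + 168c^2 − 120bc^2 + 192ac^2 − 117a + 93ab − 90a^2 − 437b + 364b^2 + 63 + 374a^2b + 144a^3 − 194ab^2 − 60b^3

(8c + 1 − 2a − 6b)(9a + 2b − 9 − 3c)(−7 + 5b − 8a)
= (72ac + 16bc − 72c − 24c^2 + 9a + 2b − 9 − 3c − 18a^2 − 4ab + 18a + 6ac − 54ab − 12b^2 + 54b + 18bc)(−7 + 5b − 8a)    [distributive law]
= (78ac + 34bc − 75c − 24c^2 + 27a + 56b − 9 − 18a^2 − 58ab − 12b^2)(−7 + 5b − 8a)    [combine like terms]
= −546ac + 390abc − 624a^2c − 238bc + 170b^2c − 272abc + 525c − 375bc + 600ac + 168c^2 − 120bc^2 + 192ac^2 − 189a + 135ab − 216a^2 − 392b + 280b^2 − 448ab + 63 − 45b + 72a + 126a^2 − 90a^2b + 144a^3 + 406ab − 290ab^2 + 464a^2b + 84b^2 − 60b^3 + 96ab^2    [distributive law]
= 54ac + 118abc − 624a^2c − 613bc + 170b^2c + 525c + 168c^2 − 120bc^2 + 192ac^2 − 117a + 93ab − 90a^2 − 437b + 364b^2 + 63 + 374a^2b + 144a^3 − 194ab^2 − 60b^3    [combine like terms]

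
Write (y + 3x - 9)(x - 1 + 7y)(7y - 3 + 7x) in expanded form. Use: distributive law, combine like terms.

(y + 3x - 9)(x - 1 + 7y)(7y - 3 + 7x)
= (xy - y + 7y² + 3x² - 3x + 21xy - 9x + 9 - 63y)(7y - 3 + 7x)    [distributive law]
= (22xy - 64y + 7y² + 3x² - 12x + 9)(7y - 3 + 7x)    [combine like terms]
= 154xy² - 66xy + 154x²y - 448y² + 192y - 448xy + 49y³ - 21y² + 49xy² + 21x²y - 9x² + 21x³ - 84xy + 36x - 84x² + 63y - 27 + 63x    [distributive law]
= 203xy² - 598xy + 175x²y - 469y² + 255y + 49y³ - 93x² + 21x³ + 99x - 27    [combine like terms]

203xy² - 598xy + 175x²y - 469y² + 255y + 49y³ - 93x² + 21x³ + 99x - 27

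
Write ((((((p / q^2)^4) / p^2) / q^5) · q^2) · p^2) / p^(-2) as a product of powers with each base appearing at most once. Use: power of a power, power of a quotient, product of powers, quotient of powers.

((((((p / q^2)^4) / p^2) / q^5) · q^2) · p^2) / p^(-2)
= ((((((p^4) / ((q^2)^4)) / p^2) / q^5) · q^2) · p^2) / p^(-2)    [power of a quotient]
= (((((p^4 / q^8) / p^2) / q^5) · q^2) · p^2) / p^(-2)    [power of a power]
= p^6q^(-11)    [quotient of powers; product of powers]

p^6q^(-11)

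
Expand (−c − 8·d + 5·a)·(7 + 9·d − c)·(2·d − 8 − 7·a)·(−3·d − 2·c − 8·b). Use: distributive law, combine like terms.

−910·c·d^2 + 36·c^2·d + 48·b·c·d − 1064·c·d − 112·c^2 − 448·b·c − 471·a·c·d − 178·a·c^2 − 712·a·b·c + 294·c·d^3 − 2·c^2·d^2 + 16·b·c·d^2 − 1179·a·c·d^2 + 27·a·c^2·d + 24·a·b·c·d − 4·c^3·d − 16·b·c^2·d + 16·c^3 + 64·b·c^2 + 14·a·c^3 + 56·a·b·c^2 − 1392·d^3 − 3712·b·d^2 − 1344·d^2 − 3584·b·d − 306·a·d^2 − 816·a·b·d + 432·d^4 + 1152·b·d^3 − 1782·a·d^3 − 4752·a·b·d^2 + 840·a·d + 560·a·c + 2240·a·b + 735·a^2·d + 490·a^2·c + 1960·a^2·b + 945·a^2·d^2 + 525·a^2·c·d + 2520·a^2·b·d − 70·a^2·c^2 − 280·a^2·b·c

(−c − 8·d + 5·a)·(7 + 9·d − c)·(2·d − 8 − 7·a)·(−3·d − 2·c − 8·b)
= (−7·c − 9·c·d + c^2 − 56·d − 72·d^2 + 8·c·d + 35·a + 45·a·d − 5·a·c)·(2·d − 8 − 7·a)·(−3·d − 2·c − 8·b)    [distributive law]
= (−7·c − c·d + c^2 − 56·d − 72·d^2 + 35·a + 45·a·d − 5·a·c)·(2·d − 8 − 7·a)·(−3·d − 2·c − 8·b)    [combine like terms]
= (−14·c·d + 56·c + 49·a·c − 2·c·d^2 + 8·c·d + 7·a·c·d + 2·c^2·d − 8·c^2 − 7·a·c^2 − 112·d^2 + 448·d + 392·a·d − 144·d^3 + 576·d^2 + 504·a·d^2 + 70·a·d − 280·a − 245·a^2 + 90·a·d^2 − 360·a·d − 315·a^2·d − 10·a·c·d + 40·a·c + 35·a^2·c)·(−3·d − 2·c − 8·b)    [distributive law]
= (−6·c·d + 56·c + 89·a·c − 2·c·d^2 − 3·a·c·d + 2·c^2·d − 8·c^2 − 7·a·c^2 + 464·d^2 + 448·d + 102·a·d − 144·d^3 + 594·a·d^2 − 280·a − 245·a^2 − 315·a^2·d + 35·a^2·c)·(−3·d − 2·c − 8·b)    [combine like terms]
= 18·c·d^2 + 12·c^2·d + 48·b·c·d − 168·c·d − 112·c^2 − 448·b·c − 267·a·c·d − 178·a·c^2 − 712·a·b·c + 6·c·d^3 + 4·c^2·d^2 + 16·b·c·d^2 + 9·a·c·d^2 + 6·a·c^2·d + 24·a·b·c·d − 6·c^2·d^2 − 4·c^3·d − 16·b·c^2·d + 24·c^2·d + 16·c^3 + 64·b·c^2 + 21·a·c^2·d + 14·a·c^3 + 56·a·b·c^2 − 1392·d^3 − 928·c·d^2 − 3712·b·d^2 − 1344·d^2 − 896·c·d − 3584·b·d − 306·a·d^2 − 204·a·c·d − 816·a·b·d + 432·d^4 + 288·c·d^3 + 1152·b·d^3 − 1782·a·d^3 − 1188·a·c·d^2 − 4752·a·b·d^2 + 840·a·d + 560·a·c + 2240·a·b + 735·a^2·d + 490·a^2·c + 1960·a^2·b + 945·a^2·d^2 + 630·a^2·c·d + 2520·a^2·b·d − 105·a^2·c·d − 70·a^2·c^2 − 280·a^2·b·c    [distributive law]
= −910·c·d^2 + 36·c^2·d + 48·b·c·d − 1064·c·d − 112·c^2 − 448·b·c − 471·a·c·d − 178·a·c^2 − 712·a·b·c + 294·c·d^3 − 2·c^2·d^2 + 16·b·c·d^2 − 1179·a·c·d^2 + 27·a·c^2·d + 24·a·b·c·d − 4·c^3·d − 16·b·c^2·d + 16·c^3 + 64·b·c^2 + 14·a·c^3 + 56·a·b·c^2 − 1392·d^3 − 3712·b·d^2 − 1344·d^2 − 3584·b·d − 306·a·d^2 − 816·a·b·d + 432·d^4 + 1152·b·d^3 − 1782·a·d^3 − 4752·a·b·d^2 + 840·a·d + 560·a·c + 2240·a·b + 735·a^2·d + 490·a^2·c + 1960·a^2·b + 945·a^2·d^2 + 525·a^2·c·d + 2520·a^2·b·d − 70·a^2·c^2 − 280·a^2·b·c    [combine like terms]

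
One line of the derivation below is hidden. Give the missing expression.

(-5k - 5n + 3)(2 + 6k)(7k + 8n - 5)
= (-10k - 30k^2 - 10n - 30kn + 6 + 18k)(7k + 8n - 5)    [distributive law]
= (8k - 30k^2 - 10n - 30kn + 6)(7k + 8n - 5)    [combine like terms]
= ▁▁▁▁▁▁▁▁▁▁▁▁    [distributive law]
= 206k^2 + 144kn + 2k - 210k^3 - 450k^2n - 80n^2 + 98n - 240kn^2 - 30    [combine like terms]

After distributive law, the bracketed line is:

56k^2 + 64kn - 40k - 210k^3 - 240k^2n + 150k^2 - 70kn - 80n^2 + 50n - 210k^2n - 240kn^2 + 150kn + 42k + 48n - 30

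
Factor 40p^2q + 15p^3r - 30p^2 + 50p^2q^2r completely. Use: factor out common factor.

5p^2(8q + 3pr - 6 + 10q^2r)

40p^2q + 15p^3r - 30p^2 + 50p^2q^2r
= 5(8p^2q + 3p^3r - 6p^2 + 10p^2q^2r)    [factor out 5]
= 5p^2(8q + 3pr - 6 + 10q^2r)    [factor out p^2]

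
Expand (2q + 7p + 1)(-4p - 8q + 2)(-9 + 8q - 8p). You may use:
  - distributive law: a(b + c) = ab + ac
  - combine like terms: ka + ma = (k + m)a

688pq - 384pq^2 + 288p^2q + 112q^2 - 128q^3 + 52q + 172p^2 + 224p^3 - 106p - 18

(2q + 7p + 1)(-4p - 8q + 2)(-9 + 8q - 8p)
= (-8pq - 16q^2 + 4q - 28p^2 - 56pq + 14p - 4p - 8q + 2)(-9 + 8q - 8p)    [distributive law]
= (-64pq - 16q^2 - 4q - 28p^2 + 10p + 2)(-9 + 8q - 8p)    [combine like terms]
= 576pq - 512pq^2 + 512p^2q + 144q^2 - 128q^3 + 128pq^2 + 36q - 32q^2 + 32pq + 252p^2 - 224p^2q + 224p^3 - 90p + 80pq - 80p^2 - 18 + 16q - 16p    [distributive law]
= 688pq - 384pq^2 + 288p^2q + 112q^2 - 128q^3 + 52q + 172p^2 + 224p^3 - 106p - 18    [combine like terms]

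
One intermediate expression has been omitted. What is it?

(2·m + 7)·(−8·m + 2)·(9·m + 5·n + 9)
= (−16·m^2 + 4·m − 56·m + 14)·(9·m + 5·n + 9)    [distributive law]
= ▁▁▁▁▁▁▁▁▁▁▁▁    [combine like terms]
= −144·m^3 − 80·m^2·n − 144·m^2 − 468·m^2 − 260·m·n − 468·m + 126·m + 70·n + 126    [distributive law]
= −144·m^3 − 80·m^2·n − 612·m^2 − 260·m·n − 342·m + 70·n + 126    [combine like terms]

By combine like terms:

(−16·m^2 − 52·m + 14)·(9·m + 5·n + 9)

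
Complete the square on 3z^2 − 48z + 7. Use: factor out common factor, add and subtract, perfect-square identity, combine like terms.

3(z − 8)^2 − 185

3z^2 − 48z + 7
= 3(z^2 − 16z) + 7    [factor out 3 from the z-terms]
= 3(z^2 − 16z + 64 − 64) + 7    [add and subtract 64 inside the bracket]
= 3(z − 8)^2 − 192 + 7    [perfect-square identity]
= 3(z − 8)^2 − 185    [combine constants]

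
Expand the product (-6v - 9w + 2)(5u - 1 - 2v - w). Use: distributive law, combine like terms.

(-6v - 9w + 2)(5u - 1 - 2v - w)
= -30uv + 6v + 12v^2 + 6vw - 45uw + 9w + 18vw + 9w^2 + 10u - 2 - 4v - 2w    [distributive law]
= -30uv + 2v + 12v^2 + 24vw - 45uw + 7w + 9w^2 + 10u - 2    [combine like terms]

-30uv + 2v + 12v^2 + 24vw - 45uw + 7w + 9w^2 + 10u - 2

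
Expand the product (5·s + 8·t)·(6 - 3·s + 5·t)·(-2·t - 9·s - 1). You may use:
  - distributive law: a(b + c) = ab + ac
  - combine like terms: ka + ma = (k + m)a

(5·s + 8·t)·(6 - 3·s + 5·t)·(-2·t - 9·s - 1)
= (30·s - 15·s² + 25·s·t + 48·t - 24·s·t + 40·t²)·(-2·t - 9·s - 1)    [distributive law]
= (30·s - 15·s² + s·t + 48·t + 40·t²)·(-2·t - 9·s - 1)    [combine like terms]
= -60·s·t - 270·s² - 30·s + 30·s²·t + 135·s³ + 15·s² - 2·s·t² - 9·s²·t - s·t - 96·t² - 432·s·t - 48·t - 80·t³ - 360·s·t² - 40·t²    [distributive law]
= -493·s·t - 255·s² - 30·s + 21·s²·t + 135·s³ - 362·s·t² - 136·t² - 48·t - 80·t³    [combine like terms]

-493·s·t - 255·s² - 30·s + 21·s²·t + 135·s³ - 362·s·t² - 136·t² - 48·t - 80·t³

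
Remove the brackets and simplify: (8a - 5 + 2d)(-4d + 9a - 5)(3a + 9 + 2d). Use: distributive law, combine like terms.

102a^2d - 266ad - 52ad^2 + 216a^3 + 393a^2 - 690a + 140d - 52d^2 + 225 - 16d^3

(8a - 5 + 2d)(-4d + 9a - 5)(3a + 9 + 2d)
= (-32ad + 72a^2 - 40a + 20d - 45a + 25 - 8d^2 + 18ad - 10d)(3a + 9 + 2d)    [distributive law]
= (-14ad + 72a^2 - 85a + 10d + 25 - 8d^2)(3a + 9 + 2d)    [combine like terms]
= -42a^2d - 126ad - 28ad^2 + 216a^3 + 648a^2 + 144a^2d - 255a^2 - 765a - 170ad + 30ad + 90d + 20d^2 + 75a + 225 + 50d - 24ad^2 - 72d^2 - 16d^3    [distributive law]
= 102a^2d - 266ad - 52ad^2 + 216a^3 + 393a^2 - 690a + 140d - 52d^2 + 225 - 16d^3    [combine like terms]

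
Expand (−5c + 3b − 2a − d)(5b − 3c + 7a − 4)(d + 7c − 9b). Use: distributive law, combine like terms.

−96bcd − 373bc^2 + 411b^2c + 36c^2d + 105c^3 − 78acd − 203ac^2 + 338abc + 48cd + 140c^2 − 264bc + 60b^2d − 135b^3 + 74abd − 99ab^2 − 48bd + 108b^2 − 14a^2d − 98a^2c + 126a^2b + 8ad + 56ac − 72ab − 5bd^2 + 3cd^2 − 7ad^2 + 4d^2

(−5c + 3b − 2a − d)(5b − 3c + 7a − 4)(d + 7c − 9b)
= (−25bc + 15c^2 − 35ac + 20c + 15b^2 − 9bc + 21ab − 12b − 10ab + 6ac − 14a^2 + 8a − 5bd + 3cd − 7ad + 4d)(d + 7c − 9b)    [distributive law]
= (−34bc + 15c^2 − 29ac + 20c + 15b^2 + 11ab − 12b − 14a^2 + 8a − 5bd + 3cd − 7ad + 4d)(d + 7c − 9b)    [combine like terms]
= −34bcd − 238bc^2 + 306b^2c + 15c^2d + 105c^3 − 135bc^2 − 29acd − 203ac^2 + 261abc + 20cd + 140c^2 − 180bc + 15b^2d + 105b^2c − 135b^3 + 11abd + 77abc − 99ab^2 − 12bd − 84bc + 108b^2 − 14a^2d − 98a^2c + 126a^2b + 8ad + 56ac − 72ab − 5bd^2 − 35bcd + 45b^2d + 3cd^2 + 21c^2d − 27bcd − 7ad^2 − 49acd + 63abd + 4d^2 + 28cd − 36bd    [distributive law]
= −96bcd − 373bc^2 + 411b^2c + 36c^2d + 105c^3 − 78acd − 203ac^2 + 338abc + 48cd + 140c^2 − 264bc + 60b^2d − 135b^3 + 74abd − 99ab^2 − 48bd + 108b^2 − 14a^2d − 98a^2c + 126a^2b + 8ad + 56ac − 72ab − 5bd^2 + 3cd^2 − 7ad^2 + 4d^2    [combine like terms]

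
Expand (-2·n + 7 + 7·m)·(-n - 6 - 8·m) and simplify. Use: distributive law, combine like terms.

2·n^2 + 5·n + 9·m·n - 42 - 98·m - 56·m^2

(-2·n + 7 + 7·m)·(-n - 6 - 8·m)
= 2·n^2 + 12·n + 16·m·n - 7·n - 42 - 56·m - 7·m·n - 42·m - 56·m^2    [distributive law]
= 2·n^2 + 5·n + 9·m·n - 42 - 98·m - 56·m^2    [combine like terms]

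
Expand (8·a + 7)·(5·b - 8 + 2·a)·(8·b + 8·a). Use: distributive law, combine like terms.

(8·a + 7)·(5·b - 8 + 2·a)·(8·b + 8·a)
= (40·a·b - 64·a + 16·a² + 35·b - 56 + 14·a)·(8·b + 8·a)    [distributive law]
= (40·a·b - 50·a + 16·a² + 35·b - 56)·(8·b + 8·a)    [combine like terms]
= 320·a·b² + 320·a²·b - 400·a·b - 400·a² + 128·a²·b + 128·a³ + 280·b² + 280·a·b - 448·b - 448·a    [distributive law]
= 320·a·b² + 448·a²·b - 120·a·b - 400·a² + 128·a³ + 280·b² - 448·b - 448·a    [combine like terms]

320·a·b² + 448·a²·b - 120·a·b - 400·a² + 128·a³ + 280·b² - 448·b - 448·a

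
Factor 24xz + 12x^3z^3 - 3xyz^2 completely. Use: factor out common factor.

3xz(8 + 4x^2z^2 - yz)

24xz + 12x^3z^3 - 3xyz^2
= 3(8xz + 4x^3z^3 - xyz^2)    [factor out 3]
= 3xz(8 + 4x^2z^2 - yz)    [factor out xz]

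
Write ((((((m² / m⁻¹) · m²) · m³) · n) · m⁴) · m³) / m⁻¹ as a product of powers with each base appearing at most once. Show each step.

((((((m² / m⁻¹) · m²) · m³) · n) · m⁴) · m³) / m⁻¹
= (((((m³ · m²) · m³) · n) · m⁴) · m³) / m⁻¹    [quotient of powers]
= ((((m⁵ · m³) · n) · m⁴) · m³) / m⁻¹    [product of powers]
= (((m⁸ · n) · m⁴) · m³) / m⁻¹    [product of powers]
= m¹⁶n    [quotient of powers; product of powers]

m¹⁶n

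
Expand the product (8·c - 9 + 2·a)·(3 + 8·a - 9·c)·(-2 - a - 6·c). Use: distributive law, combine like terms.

-48·c + 199·a·c - 486·c^2 - 142·a^2·c - 204·a·c^2 + 432·c^3 + 54 + 159·a + 34·a^2 - 16·a^3

(8·c - 9 + 2·a)·(3 + 8·a - 9·c)·(-2 - a - 6·c)
= (24·c + 64·a·c - 72·c^2 - 27 - 72·a + 81·c + 6·a + 16·a^2 - 18·a·c)·(-2 - a - 6·c)    [distributive law]
= (105·c + 46·a·c - 72·c^2 - 27 - 66·a + 16·a^2)·(-2 - a - 6·c)    [combine like terms]
= -210·c - 105·a·c - 630·c^2 - 92·a·c - 46·a^2·c - 276·a·c^2 + 144·c^2 + 72·a·c^2 + 432·c^3 + 54 + 27·a + 162·c + 132·a + 66·a^2 + 396·a·c - 32·a^2 - 16·a^3 - 96·a^2·c    [distributive law]
= -48·c + 199·a·c - 486·c^2 - 142·a^2·c - 204·a·c^2 + 432·c^3 + 54 + 159·a + 34·a^2 - 16·a^3    [combine like terms]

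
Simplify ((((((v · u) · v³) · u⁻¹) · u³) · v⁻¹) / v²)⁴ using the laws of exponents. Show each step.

u¹²v⁴

((((((v · u) · v³) · u⁻¹) · u³) · v⁻¹) / v²)⁴
= ((((((v · u) · v³) · u⁻¹) · u³) · v⁻¹)⁴) / ((v²)⁴)    [power of a quotient]
= ((((((v · u) · v³) · u⁻¹) · u³)⁴) · ((v⁻¹)⁴)) / ((v²)⁴)    [power of a product]
= ((((((v · u) · v³) · u⁻¹)⁴) · ((u³)⁴)) · ((v⁻¹)⁴)) / ((v²)⁴)    [power of a product]
= ((((((v · u) · v³)⁴) · ((u⁻¹)⁴)) · ((u³)⁴)) · ((v⁻¹)⁴)) / ((v²)⁴)    [power of a product]
= ((((((v · u)⁴) · ((v³)⁴)) · ((u⁻¹)⁴)) · ((u³)⁴)) · ((v⁻¹)⁴)) / ((v²)⁴)    [power of a product]
= ((((((v⁴) · (u⁴)) · ((v³)⁴)) · ((u⁻¹)⁴)) · ((u³)⁴)) · ((v⁻¹)⁴)) / ((v²)⁴)    [power of a product]
= (((((v⁴ · u⁴) · v¹²) · ((u⁻¹)⁴)) · ((u³)⁴)) · ((v⁻¹)⁴)) / ((v²)⁴)    [power of a power]
= (((((v⁴ · u⁴) · v¹²) · u⁻⁴) · ((u³)⁴)) · ((v⁻¹)⁴)) / ((v²)⁴)    [power of a power]
= (((((v⁴ · u⁴) · v¹²) · u⁻⁴) · u¹²) · ((v⁻¹)⁴)) / ((v²)⁴)    [power of a power]
= (((((v⁴ · u⁴) · v¹²) · u⁻⁴) · u¹²) · v⁻⁴) / ((v²)⁴)    [power of a power]
= (((((v⁴ · u⁴) · v¹²) · u⁻⁴) · u¹²) · v⁻⁴) / v⁸    [power of a power]
= u¹²v⁴    [quotient of powers; product of powers]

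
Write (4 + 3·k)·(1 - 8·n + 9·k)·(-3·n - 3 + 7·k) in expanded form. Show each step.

84·n - 12 - 89·k + 96·n^2 - 269·k·n + 192·k^2 + 72·k·n^2 - 249·k^2·n + 189·k^3

(4 + 3·k)·(1 - 8·n + 9·k)·(-3·n - 3 + 7·k)
= (4 - 32·n + 36·k + 3·k - 24·k·n + 27·k^2)·(-3·n - 3 + 7·k)    [distributive law]
= (4 - 32·n + 39·k - 24·k·n + 27·k^2)·(-3·n - 3 + 7·k)    [combine like terms]
= -12·n - 12 + 28·k + 96·n^2 + 96·n - 224·k·n - 117·k·n - 117·k + 273·k^2 + 72·k·n^2 + 72·k·n - 168·k^2·n - 81·k^2·n - 81·k^2 + 189·k^3    [distributive law]
= 84·n - 12 - 89·k + 96·n^2 - 269·k·n + 192·k^2 + 72·k·n^2 - 249·k^2·n + 189·k^3    [combine like terms]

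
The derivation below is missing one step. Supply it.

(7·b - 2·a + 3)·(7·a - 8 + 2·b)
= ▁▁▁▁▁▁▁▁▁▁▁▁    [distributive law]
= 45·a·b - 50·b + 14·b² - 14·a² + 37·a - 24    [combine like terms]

Applying distributive law to the line above:

49·a·b - 56·b + 14·b² - 14·a² + 16·a - 4·a·b + 21·a - 24 + 6·b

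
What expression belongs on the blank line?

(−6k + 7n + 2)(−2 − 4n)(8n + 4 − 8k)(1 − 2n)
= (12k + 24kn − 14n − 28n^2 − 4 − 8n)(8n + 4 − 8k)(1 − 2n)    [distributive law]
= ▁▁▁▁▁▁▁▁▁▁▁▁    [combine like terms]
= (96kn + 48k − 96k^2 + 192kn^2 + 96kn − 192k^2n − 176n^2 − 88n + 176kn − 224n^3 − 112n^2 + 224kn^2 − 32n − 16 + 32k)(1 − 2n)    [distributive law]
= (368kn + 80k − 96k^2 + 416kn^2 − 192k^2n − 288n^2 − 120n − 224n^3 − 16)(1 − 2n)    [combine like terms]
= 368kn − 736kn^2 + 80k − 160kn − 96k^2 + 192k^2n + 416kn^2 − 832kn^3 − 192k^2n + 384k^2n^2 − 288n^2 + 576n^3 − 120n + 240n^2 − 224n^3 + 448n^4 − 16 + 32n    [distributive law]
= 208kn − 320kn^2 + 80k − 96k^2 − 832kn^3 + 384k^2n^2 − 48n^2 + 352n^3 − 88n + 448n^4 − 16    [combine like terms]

After combine like terms, the bracketed line is:

(12k + 24kn − 22n − 28n^2 − 4)(8n + 4 − 8k)(1 − 2n)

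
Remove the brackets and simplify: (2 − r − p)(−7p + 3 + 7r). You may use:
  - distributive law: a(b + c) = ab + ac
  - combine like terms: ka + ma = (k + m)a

−17p + 6 + 11r − 7r² + 7p²

(2 − r − p)(−7p + 3 + 7r)
= −14p + 6 + 14r + 7pr − 3r − 7r² + 7p² − 3p − 7pr    [distributive law]
= −17p + 6 + 11r − 7r² + 7p²    [combine like terms]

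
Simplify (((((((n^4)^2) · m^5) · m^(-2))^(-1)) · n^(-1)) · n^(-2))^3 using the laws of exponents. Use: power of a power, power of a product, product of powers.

m^(-9)n^(-33)

(((((((n^4)^2) · m^5) · m^(-2))^(-1)) · n^(-1)) · n^(-2))^3
= (((((((n^4)^2) · m^5) · m^(-2))^(-1)) · n^(-1))^3) · ((n^(-2))^3)    [power of a product]
= (((((((n^4)^2) · m^5) · m^(-2))^(-1))^3) · ((n^(-1))^3)) · ((n^(-2))^3)    [power of a product]
= ((((((n^4)^2) · m^5) · m^(-2))^(-3)) · ((n^(-1))^3)) · ((n^(-2))^3)    [power of a power]
= ((((((n^4)^2) · m^5)^(-3)) · ((m^(-2))^(-3))) · ((n^(-1))^3)) · ((n^(-2))^3)    [power of a product]
= ((((((n^4)^2)^(-3)) · ((m^5)^(-3))) · ((m^(-2))^(-3))) · ((n^(-1))^3)) · ((n^(-2))^3)    [power of a product]
= (((((n^4)^(-6)) · ((m^5)^(-3))) · ((m^(-2))^(-3))) · ((n^(-1))^3)) · ((n^(-2))^3)    [power of a power]
= (((n^(-24) · ((m^5)^(-3))) · ((m^(-2))^(-3))) · ((n^(-1))^3)) · ((n^(-2))^3)    [power of a power]
= (((n^(-24) · m^(-15)) · ((m^(-2))^(-3))) · ((n^(-1))^3)) · ((n^(-2))^3)    [power of a power]
= (((n^(-24) · m^(-15)) · m^6) · ((n^(-1))^3)) · ((n^(-2))^3)    [power of a power]
= (((n^(-24) · m^(-15)) · m^6) · n^(-3)) · ((n^(-2))^3)    [power of a power]
= (((n^(-24) · m^(-15)) · m^6) · n^(-3)) · n^(-6)    [power of a power]
= m^(-9)n^(-33)    [product of powers]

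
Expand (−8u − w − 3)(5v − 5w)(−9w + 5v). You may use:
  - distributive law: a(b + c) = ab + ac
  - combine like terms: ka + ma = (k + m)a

(−8u − w − 3)(5v − 5w)(−9w + 5v)
= (−40uv + 40uw − 5vw + 5w^2 − 15v + 15w)(−9w + 5v)    [distributive law]
= 360uvw − 200uv^2 − 360uw^2 + 200uvw + 45vw^2 − 25v^2w − 45w^3 + 25vw^2 + 135vw − 75v^2 − 135w^2 + 75vw    [distributive law]
= 560uvw − 200uv^2 − 360uw^2 + 70vw^2 − 25v^2w − 45w^3 + 210vw − 75v^2 − 135w^2    [combine like terms]

560uvw − 200uv^2 − 360uw^2 + 70vw^2 − 25v^2w − 45w^3 + 210vw − 75v^2 − 135w^2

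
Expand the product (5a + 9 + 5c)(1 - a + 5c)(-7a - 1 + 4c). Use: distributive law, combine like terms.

(5a + 9 + 5c)(1 - a + 5c)(-7a - 1 + 4c)
= (5a - 5a² + 25ac + 9 - 9a + 45c + 5c - 5ac + 25c²)(-7a - 1 + 4c)    [distributive law]
= (-4a - 5a² + 20ac + 9 + 50c + 25c²)(-7a - 1 + 4c)    [combine like terms]
= 28a² + 4a - 16ac + 35a³ + 5a² - 20a²c - 140a²c - 20ac + 80ac² - 63a - 9 + 36c - 350ac - 50c + 200c² - 175ac² - 25c² + 100c³    [distributive law]
= 33a² - 59a - 386ac + 35a³ - 160a²c - 95ac² - 9 - 14c + 175c² + 100c³    [combine like terms]

33a² - 59a - 386ac + 35a³ - 160a²c - 95ac² - 9 - 14c + 175c² + 100c³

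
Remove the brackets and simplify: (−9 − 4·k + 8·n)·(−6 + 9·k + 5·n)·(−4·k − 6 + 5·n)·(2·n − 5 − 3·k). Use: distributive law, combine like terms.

(−9 − 4·k + 8·n)·(−6 + 9·k + 5·n)·(−4·k − 6 + 5·n)·(2·n − 5 − 3·k)
= (54 − 81·k − 45·n + 24·k − 36·k² − 20·k·n − 48·n + 72·k·n + 40·n²)·(−4·k − 6 + 5·n)·(2·n − 5 − 3·k)    [distributive law]
= (54 − 57·k − 93·n − 36·k² + 52·k·n + 40·n²)·(−4·k − 6 + 5·n)·(2·n − 5 − 3·k)    [combine like terms]
= (−216·k − 324 + 270·n + 228·k² + 342·k − 285·k·n + 372·k·n + 558·n − 465·n² + 144·k³ + 216·k² − 180·k²·n − 208·k²·n − 312·k·n + 260·k·n² − 160·k·n² − 240·n² + 200·n³)·(2·n − 5 − 3·k)    [distributive law]
= (126·k − 324 + 828·n + 444·k² − 225·k·n − 705·n² + 144·k³ − 388·k²·n + 100·k·n² + 200·n³)·(2·n − 5 − 3·k)    [combine like terms]
= 252·k·n − 630·k − 378·k² − 648·n + 1620 + 972·k + 1656·n² − 4140·n − 2484·k·n + 888·k²·n − 2220·k² − 1332·k³ − 450·k·n² + 1125·k·n + 675·k²·n − 1410·n³ + 3525·n² + 2115·k·n² + 288·k³·n − 720·k³ − 432·k⁴ − 776·k²·n² + 1940·k²·n + 1164·k³·n + 200·k·n³ − 500·k·n² − 300·k²·n² + 400·n⁴ − 1000·n³ − 600·k·n³    [distributive law]
= −1107·k·n + 342·k − 2598·k² − 4788·n + 1620 + 5181·n² + 3503·k²·n − 2052·k³ + 1165·k·n² − 2410·n³ + 1452·k³·n − 432·k⁴ − 1076·k²·n² − 400·k·n³ + 400·n⁴    [combine like terms]

−1107·k·n + 342·k − 2598·k² − 4788·n + 1620 + 5181·n² + 3503·k²·n − 2052·k³ + 1165·k·n² − 2410·n³ + 1452·k³·n − 432·k⁴ − 1076·k²·n² − 400·k·n³ + 400·n⁴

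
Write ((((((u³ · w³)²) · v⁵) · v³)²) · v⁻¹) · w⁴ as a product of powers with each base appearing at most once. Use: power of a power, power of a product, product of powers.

((((((u³ · w³)²) · v⁵) · v³)²) · v⁻¹) · w⁴
= ((((((u³ · w³)²) · v⁵)²) · ((v³)²)) · v⁻¹) · w⁴    [power of a product]
= ((((((u³ · w³)²)²) · ((v⁵)²)) · ((v³)²)) · v⁻¹) · w⁴    [power of a product]
= (((((u³ · w³)⁴) · ((v⁵)²)) · ((v³)²)) · v⁻¹) · w⁴    [power of a power]
= ((((((u³)⁴) · ((w³)⁴)) · ((v⁵)²)) · ((v³)²)) · v⁻¹) · w⁴    [power of a product]
= ((((u¹² · ((w³)⁴)) · ((v⁵)²)) · ((v³)²)) · v⁻¹) · w⁴    [power of a power]
= ((((u¹² · w¹²) · ((v⁵)²)) · ((v³)²)) · v⁻¹) · w⁴    [power of a power]
= ((((u¹² · w¹²) · v¹⁰) · ((v³)²)) · v⁻¹) · w⁴    [power of a power]
= ((((u¹² · w¹²) · v¹⁰) · v⁶) · v⁻¹) · w⁴    [power of a power]
= u¹²v¹⁵w¹⁶    [product of powers]

u¹²v¹⁵w¹⁶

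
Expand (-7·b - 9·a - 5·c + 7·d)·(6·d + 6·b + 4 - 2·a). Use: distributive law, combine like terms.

-42·b^2 - 28·b - 40·a·b - 68·a·d - 36·a + 18·a^2 - 30·c·d - 30·b·c - 20·c + 10·a·c + 42·d^2 + 28·d

(-7·b - 9·a - 5·c + 7·d)·(6·d + 6·b + 4 - 2·a)
= -42·b·d - 42·b^2 - 28·b + 14·a·b - 54·a·d - 54·a·b - 36·a + 18·a^2 - 30·c·d - 30·b·c - 20·c + 10·a·c + 42·d^2 + 42·b·d + 28·d - 14·a·d    [distributive law]
= -42·b^2 - 28·b - 40·a·b - 68·a·d - 36·a + 18·a^2 - 30·c·d - 30·b·c - 20·c + 10·a·c + 42·d^2 + 28·d    [combine like terms]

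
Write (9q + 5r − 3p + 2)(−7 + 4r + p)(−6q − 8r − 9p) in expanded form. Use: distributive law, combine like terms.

(9q + 5r − 3p + 2)(−7 + 4r + p)(−6q − 8r − 9p)
= (−63q + 36qr + 9pq − 35r + 20r² + 5pr + 21p − 12pr − 3p² − 14 + 8r + 2p)(−6q − 8r − 9p)    [distributive law]
= (−63q + 36qr + 9pq − 27r + 20r² − 7pr + 23p − 3p² − 14)(−6q − 8r − 9p)    [combine like terms]
= 378q² + 504qr + 567pq − 216q²r − 288qr² − 324pqr − 54pq² − 72pqr − 81p²q + 162qr + 216r² + 243pr − 120qr² − 160r³ − 180pr² + 42pqr + 56pr² + 63p²r − 138pq − 184pr − 207p² + 18p²q + 24p²r + 27p³ + 84q + 112r + 126p    [distributive law]
= 378q² + 666qr + 429pq − 216q²r − 408qr² − 354pqr − 54pq² − 63p²q + 216r² + 59pr − 160r³ − 124pr² + 87p²r − 207p² + 27p³ + 84q + 112r + 126p    [combine like terms]

378q² + 666qr + 429pq − 216q²r − 408qr² − 354pqr − 54pq² − 63p²q + 216r² + 59pr − 160r³ − 124pr² + 87p²r − 207p² + 27p³ + 84q + 112r + 126p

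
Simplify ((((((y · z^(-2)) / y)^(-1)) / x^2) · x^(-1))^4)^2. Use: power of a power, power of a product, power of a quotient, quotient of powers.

x^(-24)z^16

((((((y · z^(-2)) / y)^(-1)) / x^2) · x^(-1))^4)^2
= (((((y · z^(-2)) / y)^(-1)) / x^2) · x^(-1))^8    [power of a power]
= (((((y · z^(-2)) / y)^(-1)) / x^2)^8) · ((x^(-1))^8)    [power of a product]
= (((((y · z^(-2)) / y)^(-1))^8) / ((x^2)^8)) · ((x^(-1))^8)    [power of a quotient]
= ((((y · z^(-2)) / y)^(-8)) / ((x^2)^8)) · ((x^(-1))^8)    [power of a power]
= ((((y · z^(-2))^(-8)) / (y^(-8))) / ((x^2)^8)) · ((x^(-1))^8)    [power of a quotient]
= ((((y^(-8)) · ((z^(-2))^(-8))) / (y^(-8))) / ((x^2)^8)) · ((x^(-1))^8)    [power of a product]
= (((y^(-8) · z^16) / (y^(-8))) / ((x^2)^8)) · ((x^(-1))^8)    [power of a power]
= (((y^(-8) · z^16) / y^(-8)) / x^16) · ((x^(-1))^8)    [power of a power]
= (((y^(-8) · z^16) / y^(-8)) / x^16) · x^(-8)    [power of a power]
= x^(-24)z^16    [quotient of powers]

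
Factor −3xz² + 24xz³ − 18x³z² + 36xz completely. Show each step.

−3xz² + 24xz³ − 18x³z² + 36xz
= 3(−xz² + 8xz³ − 6x³z² + 12xz)    [factor out 3]
= 3xz(−z + 8z² − 6x²z + 12)    [factor out xz]

3xz(−z + 8z² − 6x²z + 12)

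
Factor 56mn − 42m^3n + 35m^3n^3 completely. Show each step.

56mn − 42m^3n + 35m^3n^3
= 7(8mn − 6m^3n + 5m^3n^3)    [factor out 7]
= 7mn(8 − 6m^2 + 5m^2n^2)    [factor out mn]

7mn(8 − 6m^2 + 5m^2n^2)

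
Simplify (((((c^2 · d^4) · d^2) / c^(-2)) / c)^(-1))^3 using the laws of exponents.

(((((c^2 · d^4) · d^2) / c^(-2)) / c)^(-1))^3
= ((((c^2 · d^4) · d^2) / c^(-2)) / c)^(-3)    [power of a power]
= ((((c^2 · d^4) · d^2) / c^(-2))^(-3)) / (c^(-3))    [power of a quotient]
= ((((c^2 · d^4) · d^2)^(-3)) / ((c^(-2))^(-3))) / (c^(-3))    [power of a quotient]
= ((((c^2 · d^4)^(-3)) · ((d^2)^(-3))) / ((c^(-2))^(-3))) / (c^(-3))    [power of a product]
= (((((c^2)^(-3)) · ((d^4)^(-3))) · ((d^2)^(-3))) / ((c^(-2))^(-3))) / (c^(-3))    [power of a product]
= (((c^(-6) · ((d^4)^(-3))) · ((d^2)^(-3))) / ((c^(-2))^(-3))) / (c^(-3))    [power of a power]
= (((c^(-6) · d^(-12)) · ((d^2)^(-3))) / ((c^(-2))^(-3))) / (c^(-3))    [power of a power]
= (((c^(-6) · d^(-12)) · d^(-6)) / ((c^(-2))^(-3))) / (c^(-3))    [power of a power]
= (((c^(-6) · d^(-12)) · d^(-6)) / c^6) / (c^(-3))    [power of a power]
= c^(-9)d^(-18)    [quotient of powers; product of powers]

c^(-9)d^(-18)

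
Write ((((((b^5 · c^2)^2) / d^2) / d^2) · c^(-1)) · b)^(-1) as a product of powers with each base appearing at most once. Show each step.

b^(-11)c^(-3)d^4

((((((b^5 · c^2)^2) / d^2) / d^2) · c^(-1)) · b)^(-1)
= ((((((b^5 · c^2)^2) / d^2) / d^2) · c^(-1))^(-1)) · (b^(-1))    [power of a product]
= ((((((b^5 · c^2)^2) / d^2) / d^2)^(-1)) · ((c^(-1))^(-1))) · (b^(-1))    [power of a product]
= ((((((b^5 · c^2)^2) / d^2)^(-1)) / ((d^2)^(-1))) · ((c^(-1))^(-1))) · (b^(-1))    [power of a quotient]
= ((((((b^5 · c^2)^2)^(-1)) / ((d^2)^(-1))) / ((d^2)^(-1))) · ((c^(-1))^(-1))) · (b^(-1))    [power of a quotient]
= (((((b^5 · c^2)^(-2)) / ((d^2)^(-1))) / ((d^2)^(-1))) · ((c^(-1))^(-1))) · (b^(-1))    [power of a power]
= ((((((b^5)^(-2)) · ((c^2)^(-2))) / ((d^2)^(-1))) / ((d^2)^(-1))) · ((c^(-1))^(-1))) · (b^(-1))    [power of a product]
= ((((b^(-10) · ((c^2)^(-2))) / ((d^2)^(-1))) / ((d^2)^(-1))) · ((c^(-1))^(-1))) · (b^(-1))    [power of a power]
= ((((b^(-10) · c^(-4)) / ((d^2)^(-1))) / ((d^2)^(-1))) · ((c^(-1))^(-1))) · (b^(-1))    [power of a power]
= ((((b^(-10) · c^(-4)) / d^(-2)) / ((d^2)^(-1))) · ((c^(-1))^(-1))) · (b^(-1))    [power of a power]
= ((((b^(-10) · c^(-4)) / d^(-2)) / d^(-2)) · ((c^(-1))^(-1))) · (b^(-1))    [power of a power]
= ((((b^(-10) · c^(-4)) / d^(-2)) / d^(-2)) · c) · (b^(-1))    [power of a power]
= b^(-11)c^(-3)d^4    [quotient of powers; product of powers]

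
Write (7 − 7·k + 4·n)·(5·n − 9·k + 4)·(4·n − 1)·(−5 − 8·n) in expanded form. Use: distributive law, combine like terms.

(7 − 7·k + 4·n)·(5·n − 9·k + 4)·(4·n − 1)·(−5 − 8·n)
= (35·n − 63·k + 28 − 35·k·n + 63·k² − 28·k + 20·n² − 36·k·n + 16·n)·(4·n − 1)·(−5 − 8·n)    [distributive law]
= (51·n − 91·k + 28 − 71·k·n + 63·k² + 20·n²)·(4·n − 1)·(−5 − 8·n)    [combine like terms]
= (204·n² − 51·n − 364·k·n + 91·k + 112·n − 28 − 284·k·n² + 71·k·n + 252·k²·n − 63·k² + 80·n³ − 20·n²)·(−5 − 8·n)    [distributive law]
= (184·n² + 61·n − 293·k·n + 91·k − 28 − 284·k·n² + 252·k²·n − 63·k² + 80·n³)·(−5 − 8·n)    [combine like terms]
= −920·n² − 1472·n³ − 305·n − 488·n² + 1465·k·n + 2344·k·n² − 455·k − 728·k·n + 140 + 224·n + 1420·k·n² + 2272·k·n³ − 1260·k²·n − 2016·k²·n² + 315·k² + 504·k²·n − 400·n³ − 640·n⁴    [distributive law]
= −1408·n² − 1872·n³ − 81·n + 737·k·n + 3764·k·n² − 455·k + 140 + 2272·k·n³ − 756·k²·n − 2016·k²·n² + 315·k² − 640·n⁴    [combine like terms]

−1408·n² − 1872·n³ − 81·n + 737·k·n + 3764·k·n² − 455·k + 140 + 2272·k·n³ − 756·k²·n − 2016·k²·n² + 315·k² − 640·n⁴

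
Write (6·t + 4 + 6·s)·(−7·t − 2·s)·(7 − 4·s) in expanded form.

(6·t + 4 + 6·s)·(−7·t − 2·s)·(7 − 4·s)
= (−42·t² − 12·s·t − 28·t − 8·s − 42·s·t − 12·s²)·(7 − 4·s)    [distributive law]
= (−42·t² − 54·s·t − 28·t − 8·s − 12·s²)·(7 − 4·s)    [combine like terms]
= −294·t² + 168·s·t² − 378·s·t + 216·s²·t − 196·t + 112·s·t − 56·s + 32·s² − 84·s² + 48·s³    [distributive law]
= −294·t² + 168·s·t² − 266·s·t + 216·s²·t − 196·t − 56·s − 52·s² + 48·s³    [combine like terms]

−294·t² + 168·s·t² − 266·s·t + 216·s²·t − 196·t − 56·s − 52·s² + 48·s³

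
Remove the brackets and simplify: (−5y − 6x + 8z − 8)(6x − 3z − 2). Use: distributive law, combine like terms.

−30xy + 15yz + 10y − 36x^2 + 66xz − 36x − 24z^2 + 8z + 16

(−5y − 6x + 8z − 8)(6x − 3z − 2)
= −30xy + 15yz + 10y − 36x^2 + 18xz + 12x + 48xz − 24z^2 − 16z − 48x + 24z + 16    [distributive law]
= −30xy + 15yz + 10y − 36x^2 + 66xz − 36x − 24z^2 + 8z + 16    [combine like terms]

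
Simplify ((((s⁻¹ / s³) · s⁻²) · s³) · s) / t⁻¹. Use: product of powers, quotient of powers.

s⁻²·t

((((s⁻¹ / s³) · s⁻²) · s³) · s) / t⁻¹
= (((s⁻⁴ · s⁻²) · s³) · s) / t⁻¹    [quotient of powers]
= ((s⁻⁶ · s³) · s) / t⁻¹    [product of powers]
= (s⁻³ · s) / t⁻¹    [product of powers]
= s⁻² / t⁻¹    [product of powers]
= s⁻²·t    [quotient of powers]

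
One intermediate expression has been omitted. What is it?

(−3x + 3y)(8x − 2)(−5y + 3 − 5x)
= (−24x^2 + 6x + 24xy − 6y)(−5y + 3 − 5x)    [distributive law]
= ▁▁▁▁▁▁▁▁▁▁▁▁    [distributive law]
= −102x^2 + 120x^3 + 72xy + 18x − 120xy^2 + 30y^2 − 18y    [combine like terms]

By distributive law:

120x^2y − 72x^2 + 120x^3 − 30xy + 18x − 30x^2 − 120xy^2 + 72xy − 120x^2y + 30y^2 − 18y + 30xy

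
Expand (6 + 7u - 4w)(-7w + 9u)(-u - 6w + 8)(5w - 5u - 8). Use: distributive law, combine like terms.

-11046uw² + 9404u²w + 11536uw + 3724w³ - 5488w² + 2688w - 1746u³ - 5760u² - 3456u - 3875u²w² + 1150u³w + 3250uw³ + 315u⁴ - 840w⁴

(6 + 7u - 4w)(-7w + 9u)(-u - 6w + 8)(5w - 5u - 8)
= (-42w + 54u - 49uw + 63u² + 28w² - 36uw)(-u - 6w + 8)(5w - 5u - 8)    [distributive law]
= (-42w + 54u - 85uw + 63u² + 28w²)(-u - 6w + 8)(5w - 5u - 8)    [combine like terms]
= (42uw + 252w² - 336w - 54u² - 324uw + 432u + 85u²w + 510uw² - 680uw - 63u³ - 378u²w + 504u² - 28uw² - 168w³ + 224w²)(5w - 5u - 8)    [distributive law]
= (-962uw + 476w² - 336w + 450u² + 432u - 293u²w + 482uw² - 63u³ - 168w³)(5w - 5u - 8)    [combine like terms]
= -4810uw² + 4810u²w + 7696uw + 2380w³ - 2380uw² - 3808w² - 1680w² + 1680uw + 2688w + 2250u²w - 2250u³ - 3600u² + 2160uw - 2160u² - 3456u - 1465u²w² + 1465u³w + 2344u²w + 2410uw³ - 2410u²w² - 3856uw² - 315u³w + 315u⁴ + 504u³ - 840w⁴ + 840uw³ + 1344w³    [distributive law]
= -11046uw² + 9404u²w + 11536uw + 3724w³ - 5488w² + 2688w - 1746u³ - 5760u² - 3456u - 3875u²w² + 1150u³w + 3250uw³ + 315u⁴ - 840w⁴    [combine like terms]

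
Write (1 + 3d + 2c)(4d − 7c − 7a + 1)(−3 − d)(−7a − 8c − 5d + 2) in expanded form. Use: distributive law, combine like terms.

(1 + 3d + 2c)(4d − 7c − 7a + 1)(−3 − d)(−7a − 8c − 5d + 2)
= (4d − 7c − 7a + 1 + 12d² − 21cd − 21ad + 3d + 8cd − 14c² − 14ac + 2c)(−3 − d)(−7a − 8c − 5d + 2)    [distributive law]
= (7d − 5c − 7a + 1 + 12d² − 13cd − 21ad − 14c² − 14ac)(−3 − d)(−7a − 8c − 5d + 2)    [combine like terms]
= (−21d − 7d² + 15c + 5cd + 21a + 7ad − 3 − d − 36d² − 12d³ + 39cd + 13cd² + 63ad + 21ad² + 42c² + 14c²d + 42ac + 14acd)(−7a − 8c − 5d + 2)    [distributive law]
= (−22d − 43d² + 15c + 44cd + 21a + 70ad − 3 − 12d³ + 13cd² + 21ad² + 42c² + 14c²d + 42ac + 14acd)(−7a − 8c − 5d + 2)    [combine like terms]
= 154ad + 176cd + 110d² − 44d + 301ad² + 344cd² + 215d³ − 86d² − 105ac − 120c² − 75cd + 30c − 308acd − 352c²d − 220cd² + 88cd − 147a² − 168ac − 105ad + 42a − 490a²d − 560acd − 350ad² + 140ad + 21a + 24c + 15d − 6 + 84ad³ + 96cd³ + 60d⁴ − 24d³ − 91acd² − 104c²d² − 65cd³ + 26cd² − 147a²d² − 168acd² − 105ad³ + 42ad² − 294ac² − 336c³ − 210c²d + 84c² − 98ac²d − 112c³d − 70c²d² + 28c²d − 294a²c − 336ac² − 210acd + 84ac − 98a²cd − 112ac²d − 70acd² + 28acd    [distributive law]
= 189ad + 189cd + 24d² − 29d − 7ad² + 150cd² + 191d³ − 189ac − 36c² + 54c − 1050acd − 534c²d − 147a² + 63a − 490a²d − 6 − 21ad³ + 31cd³ + 60d⁴ − 329acd² − 174c²d² − 147a²d² − 630ac² − 336c³ − 210ac²d − 112c³d − 294a²c − 98a²cd    [combine like terms]

189ad + 189cd + 24d² − 29d − 7ad² + 150cd² + 191d³ − 189ac − 36c² + 54c − 1050acd − 534c²d − 147a² + 63a − 490a²d − 6 − 21ad³ + 31cd³ + 60d⁴ − 329acd² − 174c²d² − 147a²d² − 630ac² − 336c³ − 210ac²d − 112c³d − 294a²c − 98a²cd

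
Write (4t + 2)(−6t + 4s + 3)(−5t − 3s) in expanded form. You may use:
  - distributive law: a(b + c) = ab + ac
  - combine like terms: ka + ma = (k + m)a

(4t + 2)(−6t + 4s + 3)(−5t − 3s)
= (−24t^2 + 16st + 12t − 12t + 8s + 6)(−5t − 3s)    [distributive law]
= (−24t^2 + 16st + 8s + 6)(−5t − 3s)    [combine like terms]
= 120t^3 + 72st^2 − 80st^2 − 48s^2t − 40st − 24s^2 − 30t − 18s    [distributive law]
= 120t^3 − 8st^2 − 48s^2t − 40st − 24s^2 − 30t − 18s    [combine like terms]

120t^3 − 8st^2 − 48s^2t − 40st − 24s^2 − 30t − 18s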